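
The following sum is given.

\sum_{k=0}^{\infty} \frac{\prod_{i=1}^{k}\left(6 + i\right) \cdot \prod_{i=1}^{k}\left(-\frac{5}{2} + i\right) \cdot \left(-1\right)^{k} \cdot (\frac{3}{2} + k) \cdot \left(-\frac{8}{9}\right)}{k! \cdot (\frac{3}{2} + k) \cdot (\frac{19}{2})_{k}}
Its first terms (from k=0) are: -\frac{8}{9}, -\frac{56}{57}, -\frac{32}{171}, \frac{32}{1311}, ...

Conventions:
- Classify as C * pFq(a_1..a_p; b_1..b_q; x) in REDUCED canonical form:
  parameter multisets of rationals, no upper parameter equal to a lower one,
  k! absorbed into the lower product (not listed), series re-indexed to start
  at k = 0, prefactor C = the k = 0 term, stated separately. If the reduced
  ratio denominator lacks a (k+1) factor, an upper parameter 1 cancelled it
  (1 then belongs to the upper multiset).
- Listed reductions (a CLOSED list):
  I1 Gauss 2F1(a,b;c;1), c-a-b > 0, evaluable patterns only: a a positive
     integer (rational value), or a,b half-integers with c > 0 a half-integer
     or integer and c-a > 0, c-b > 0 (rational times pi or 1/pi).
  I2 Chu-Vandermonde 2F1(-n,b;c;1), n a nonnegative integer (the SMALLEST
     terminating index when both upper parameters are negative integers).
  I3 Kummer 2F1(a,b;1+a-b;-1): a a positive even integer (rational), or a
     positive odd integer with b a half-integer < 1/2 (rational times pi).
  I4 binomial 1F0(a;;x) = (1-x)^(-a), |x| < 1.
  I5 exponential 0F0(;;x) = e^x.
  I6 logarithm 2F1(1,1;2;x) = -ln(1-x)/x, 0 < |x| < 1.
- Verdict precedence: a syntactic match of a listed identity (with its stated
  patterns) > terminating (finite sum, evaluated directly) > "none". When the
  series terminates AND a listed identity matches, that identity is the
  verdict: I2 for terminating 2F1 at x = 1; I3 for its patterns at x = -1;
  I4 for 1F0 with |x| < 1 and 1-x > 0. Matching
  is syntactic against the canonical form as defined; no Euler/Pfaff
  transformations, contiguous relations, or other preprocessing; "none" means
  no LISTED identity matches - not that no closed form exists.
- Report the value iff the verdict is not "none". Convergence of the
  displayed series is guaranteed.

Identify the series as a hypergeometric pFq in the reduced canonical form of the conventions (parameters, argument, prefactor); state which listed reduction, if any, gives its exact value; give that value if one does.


Classification (C = -\frac{8}{9}): 2F1 with upper {-\frac{3}{2}, 7}, lower {\frac{19}{2}}, argument x = -1. Verdict (x = -1): the Kummer evaluation I3 applies (x = -1; c = \frac{19}{2} equals 1+a-b for upper {-\frac{3}{2}, 7}: listed pattern). Sum: \left(-\frac{85085}{131072}\right) \cdot \pi.

Key observation: t_0 = -\frac{8}{9} here, and the running product (prefactor -8/9) telescopes to a rising factorial.
Step ratio: r(k) = -1 * (k-\frac{3}{2}) (k+7) / [(k+\frac{19}{2}) (k+1)] - poly over poly, x = -1 from leading terms; C = -\frac{8}{9} at k = 0.


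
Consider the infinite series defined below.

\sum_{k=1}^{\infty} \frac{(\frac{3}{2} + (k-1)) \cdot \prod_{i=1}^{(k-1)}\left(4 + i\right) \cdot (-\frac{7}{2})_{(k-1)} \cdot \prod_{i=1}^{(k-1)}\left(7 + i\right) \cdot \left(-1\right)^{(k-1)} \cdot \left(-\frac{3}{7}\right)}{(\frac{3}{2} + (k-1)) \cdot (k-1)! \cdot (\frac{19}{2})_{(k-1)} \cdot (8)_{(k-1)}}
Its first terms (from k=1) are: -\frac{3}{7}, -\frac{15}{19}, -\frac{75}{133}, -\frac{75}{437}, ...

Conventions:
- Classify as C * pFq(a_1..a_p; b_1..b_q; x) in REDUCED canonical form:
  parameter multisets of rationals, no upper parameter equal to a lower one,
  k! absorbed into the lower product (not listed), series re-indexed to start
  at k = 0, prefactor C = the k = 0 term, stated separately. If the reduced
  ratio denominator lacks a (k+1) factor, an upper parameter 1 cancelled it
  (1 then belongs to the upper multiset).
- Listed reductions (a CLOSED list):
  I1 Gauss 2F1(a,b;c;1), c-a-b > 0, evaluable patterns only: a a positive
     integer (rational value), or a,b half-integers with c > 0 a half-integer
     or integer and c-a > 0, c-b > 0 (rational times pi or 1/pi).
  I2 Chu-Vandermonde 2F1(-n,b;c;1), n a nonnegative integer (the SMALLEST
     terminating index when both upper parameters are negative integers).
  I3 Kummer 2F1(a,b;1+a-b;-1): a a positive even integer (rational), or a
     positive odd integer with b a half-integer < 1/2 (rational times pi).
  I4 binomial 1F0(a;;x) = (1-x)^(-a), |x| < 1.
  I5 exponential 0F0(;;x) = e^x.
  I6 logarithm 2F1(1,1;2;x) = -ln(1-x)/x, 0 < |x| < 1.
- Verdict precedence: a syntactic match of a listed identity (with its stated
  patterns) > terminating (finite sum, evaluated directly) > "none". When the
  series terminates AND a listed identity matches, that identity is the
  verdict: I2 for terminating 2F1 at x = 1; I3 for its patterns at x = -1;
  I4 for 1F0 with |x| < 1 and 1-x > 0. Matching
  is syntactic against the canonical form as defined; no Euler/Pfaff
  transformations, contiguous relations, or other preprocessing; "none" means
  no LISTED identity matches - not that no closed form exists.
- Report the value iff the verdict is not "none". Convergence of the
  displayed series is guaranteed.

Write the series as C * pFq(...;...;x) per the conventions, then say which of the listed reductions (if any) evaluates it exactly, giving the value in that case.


Key observation: x = -1 and the parameter 8 appears in both the upper and lower lists and cancels (alongside the other common factor).
Term ratio: r(k) = -1 * (k-\frac{7}{2}) (k+5) / [(k+\frac{19}{2}) (k+1)] - rational in k, leading ratio -1; with t_0 = -\frac{3}{7}, classification follows.

At argument -1: a 2F1 with upper {-\frac{7}{2}, 5}, lower {\frac{19}{2}}, scaled by C = -\frac{3}{7}. Verdict: Kummer (I3) matches (x = -1; c = \frac{19}{2} equals 1+a-b for upper {-\frac{7}{2}, 5}: listed pattern). Value: \left(-\frac{328185}{524288}\right) \cdot \pi.


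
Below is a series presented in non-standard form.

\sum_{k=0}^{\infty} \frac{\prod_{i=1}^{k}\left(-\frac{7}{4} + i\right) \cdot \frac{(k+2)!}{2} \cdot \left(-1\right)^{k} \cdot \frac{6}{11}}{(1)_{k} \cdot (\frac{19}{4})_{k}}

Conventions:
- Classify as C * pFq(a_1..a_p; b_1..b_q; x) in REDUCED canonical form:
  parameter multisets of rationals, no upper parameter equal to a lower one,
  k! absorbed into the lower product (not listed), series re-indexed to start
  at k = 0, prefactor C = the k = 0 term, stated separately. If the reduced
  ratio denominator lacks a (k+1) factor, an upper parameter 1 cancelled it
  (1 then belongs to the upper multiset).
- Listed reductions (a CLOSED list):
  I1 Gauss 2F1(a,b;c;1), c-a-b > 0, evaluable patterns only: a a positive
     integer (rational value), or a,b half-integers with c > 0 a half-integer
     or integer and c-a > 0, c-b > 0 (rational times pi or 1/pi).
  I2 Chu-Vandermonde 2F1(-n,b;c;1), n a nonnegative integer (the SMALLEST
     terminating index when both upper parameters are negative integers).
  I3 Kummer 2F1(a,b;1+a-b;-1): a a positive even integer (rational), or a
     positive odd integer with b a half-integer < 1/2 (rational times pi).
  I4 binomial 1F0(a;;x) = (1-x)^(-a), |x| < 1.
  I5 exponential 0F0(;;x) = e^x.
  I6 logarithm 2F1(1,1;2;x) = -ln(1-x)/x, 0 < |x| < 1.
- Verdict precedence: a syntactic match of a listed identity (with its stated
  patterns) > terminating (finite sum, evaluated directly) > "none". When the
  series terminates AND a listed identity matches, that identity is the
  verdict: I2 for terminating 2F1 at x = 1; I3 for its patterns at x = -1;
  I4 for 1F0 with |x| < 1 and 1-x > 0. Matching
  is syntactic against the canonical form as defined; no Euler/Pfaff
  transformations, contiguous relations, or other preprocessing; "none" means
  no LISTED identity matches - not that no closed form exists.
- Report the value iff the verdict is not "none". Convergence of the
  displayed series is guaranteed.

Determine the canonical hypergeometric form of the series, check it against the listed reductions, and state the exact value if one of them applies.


Structural cue: t_0 = \frac{6}{11} here, and the factorial ratio (C = 6/11) (k+a-1)!/(a-1)! is a rising factorial (a)_k.
Ratio: r(k) = -1 * (k-\frac{3}{4}) (k+3) / [(k+\frac{19}{4}) (k+1)] ; factor over Q: parameters, x = -1, and C = \frac{6}{11}.

Prefactor \frac{6}{11}, argument -1: 2F1 with upper {-\frac{3}{4}, 3} over lower {\frac{19}{4}}. Verdict: none. Every listed pattern misses the 2F1 form at -1, upper {-\frac{3}{4}, 3}.


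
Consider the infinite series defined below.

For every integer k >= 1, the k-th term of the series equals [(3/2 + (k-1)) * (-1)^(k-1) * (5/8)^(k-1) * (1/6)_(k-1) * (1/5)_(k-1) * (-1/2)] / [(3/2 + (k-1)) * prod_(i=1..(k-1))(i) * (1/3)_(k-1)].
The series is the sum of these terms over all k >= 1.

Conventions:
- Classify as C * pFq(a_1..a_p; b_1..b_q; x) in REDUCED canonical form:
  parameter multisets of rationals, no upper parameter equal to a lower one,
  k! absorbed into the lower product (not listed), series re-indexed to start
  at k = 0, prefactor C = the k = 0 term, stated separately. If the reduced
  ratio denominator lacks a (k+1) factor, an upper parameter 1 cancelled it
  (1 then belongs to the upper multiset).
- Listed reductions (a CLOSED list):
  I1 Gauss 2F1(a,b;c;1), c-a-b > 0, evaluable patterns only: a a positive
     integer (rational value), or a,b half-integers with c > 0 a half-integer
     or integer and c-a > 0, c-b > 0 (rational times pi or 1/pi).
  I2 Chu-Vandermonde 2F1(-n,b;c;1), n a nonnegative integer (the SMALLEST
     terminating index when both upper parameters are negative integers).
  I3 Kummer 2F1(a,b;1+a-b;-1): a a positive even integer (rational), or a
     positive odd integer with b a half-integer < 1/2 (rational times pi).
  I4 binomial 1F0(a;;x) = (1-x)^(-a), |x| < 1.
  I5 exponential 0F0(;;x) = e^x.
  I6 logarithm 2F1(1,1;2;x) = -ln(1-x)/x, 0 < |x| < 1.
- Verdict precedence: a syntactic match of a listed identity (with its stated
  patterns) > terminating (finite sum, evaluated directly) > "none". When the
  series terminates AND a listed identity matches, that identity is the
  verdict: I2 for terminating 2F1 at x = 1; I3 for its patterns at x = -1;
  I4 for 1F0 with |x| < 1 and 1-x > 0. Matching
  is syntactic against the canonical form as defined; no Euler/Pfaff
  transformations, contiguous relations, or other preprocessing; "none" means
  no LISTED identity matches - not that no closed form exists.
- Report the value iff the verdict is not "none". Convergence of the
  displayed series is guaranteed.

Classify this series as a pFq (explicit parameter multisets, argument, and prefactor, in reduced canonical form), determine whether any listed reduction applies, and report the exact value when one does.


The series (x = -5/8) is 2F1: upper {1/6, 1/5}, lower {1/3}, prefactor -1/2. Verdict: no listed reduction: x = -5/8 and upper {1/6, 1/5} fail every I1-I6 pattern.

Key observation: t_0 = -1/2 here, and the product of the first k integers (C = -1/2) is k!.
Term ratio: r(k) = (-5/8) * (k+1/6) (k+1/5) / [(k+1/3) (k+1)] - rational; roots negated = parameters, x = (-5/8), C = -1/2.


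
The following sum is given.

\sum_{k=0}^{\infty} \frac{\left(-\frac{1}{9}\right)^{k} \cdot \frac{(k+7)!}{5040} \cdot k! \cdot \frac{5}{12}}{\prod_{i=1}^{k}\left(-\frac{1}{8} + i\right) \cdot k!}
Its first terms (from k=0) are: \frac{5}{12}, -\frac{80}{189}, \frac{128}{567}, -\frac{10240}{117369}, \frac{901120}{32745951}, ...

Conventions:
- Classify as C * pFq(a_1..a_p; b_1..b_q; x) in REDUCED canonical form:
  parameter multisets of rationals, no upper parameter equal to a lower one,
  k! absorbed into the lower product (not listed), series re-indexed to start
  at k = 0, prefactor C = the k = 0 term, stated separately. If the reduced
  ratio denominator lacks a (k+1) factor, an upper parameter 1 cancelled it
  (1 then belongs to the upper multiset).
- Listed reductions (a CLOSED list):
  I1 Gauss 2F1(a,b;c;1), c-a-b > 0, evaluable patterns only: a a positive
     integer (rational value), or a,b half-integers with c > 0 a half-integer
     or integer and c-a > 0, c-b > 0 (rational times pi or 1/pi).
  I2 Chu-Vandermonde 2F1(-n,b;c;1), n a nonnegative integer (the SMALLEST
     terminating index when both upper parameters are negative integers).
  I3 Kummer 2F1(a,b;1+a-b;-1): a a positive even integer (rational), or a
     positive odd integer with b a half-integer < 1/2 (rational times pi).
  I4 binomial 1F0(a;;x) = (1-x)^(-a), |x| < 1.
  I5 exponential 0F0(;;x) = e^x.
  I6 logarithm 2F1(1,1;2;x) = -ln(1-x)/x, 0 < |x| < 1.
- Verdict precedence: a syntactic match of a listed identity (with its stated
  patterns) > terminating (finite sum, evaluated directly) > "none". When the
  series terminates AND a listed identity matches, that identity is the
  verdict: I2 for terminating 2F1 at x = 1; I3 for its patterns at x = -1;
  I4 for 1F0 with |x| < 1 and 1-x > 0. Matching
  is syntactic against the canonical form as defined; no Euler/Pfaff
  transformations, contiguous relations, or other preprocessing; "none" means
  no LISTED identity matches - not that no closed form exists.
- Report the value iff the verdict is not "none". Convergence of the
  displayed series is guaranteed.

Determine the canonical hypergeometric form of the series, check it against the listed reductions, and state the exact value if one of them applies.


Prefactor \frac{5}{12}, argument -\frac{1}{9}: 2F1 with upper {1, 8} over lower {\frac{7}{8}}. Verdict: none. Every listed pattern misses the 2F1 form at -\frac{1}{9}, upper {1, 8}.

Structural cue: t_0 = \frac{5}{12} here, and the factorial ratio (C = 5/12, x = -1/9) (k+a-1)!/(a-1)! is a rising factorial (a)_k.
Term ratio: r(k) = -\frac{1}{9} * (k+1) (k+8) / [(k+\frac{7}{8}) (k+1)] - poly over poly, x = -\frac{1}{9} from leading terms; C = \frac{5}{12} at k = 0.


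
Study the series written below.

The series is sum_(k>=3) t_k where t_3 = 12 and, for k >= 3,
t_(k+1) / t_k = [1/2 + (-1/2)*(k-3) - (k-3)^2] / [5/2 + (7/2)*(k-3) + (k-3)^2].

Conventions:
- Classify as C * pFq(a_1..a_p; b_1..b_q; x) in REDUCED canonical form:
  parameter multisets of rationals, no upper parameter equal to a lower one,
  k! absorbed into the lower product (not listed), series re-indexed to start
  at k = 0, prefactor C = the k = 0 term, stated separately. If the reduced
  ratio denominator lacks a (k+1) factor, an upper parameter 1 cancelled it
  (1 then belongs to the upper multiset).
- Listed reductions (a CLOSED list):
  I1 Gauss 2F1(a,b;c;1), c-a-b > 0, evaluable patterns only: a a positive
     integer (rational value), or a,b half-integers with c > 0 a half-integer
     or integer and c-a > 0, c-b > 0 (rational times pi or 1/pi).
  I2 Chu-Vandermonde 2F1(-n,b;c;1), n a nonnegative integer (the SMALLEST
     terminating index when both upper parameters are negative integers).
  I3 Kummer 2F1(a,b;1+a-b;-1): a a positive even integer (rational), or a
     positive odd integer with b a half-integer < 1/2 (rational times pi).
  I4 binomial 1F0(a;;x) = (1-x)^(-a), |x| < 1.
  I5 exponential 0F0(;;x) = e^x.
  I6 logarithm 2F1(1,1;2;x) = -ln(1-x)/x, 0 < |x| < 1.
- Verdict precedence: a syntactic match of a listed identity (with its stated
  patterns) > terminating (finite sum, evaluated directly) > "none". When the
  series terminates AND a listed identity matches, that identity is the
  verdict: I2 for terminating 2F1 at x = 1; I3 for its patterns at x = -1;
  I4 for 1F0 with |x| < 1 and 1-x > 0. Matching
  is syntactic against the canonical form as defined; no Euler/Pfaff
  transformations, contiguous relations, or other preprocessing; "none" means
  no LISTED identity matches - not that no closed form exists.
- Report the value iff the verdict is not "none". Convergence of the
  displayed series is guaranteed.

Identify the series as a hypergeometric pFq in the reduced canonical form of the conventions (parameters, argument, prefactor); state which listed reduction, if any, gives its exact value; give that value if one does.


With C = 12: the canonical form is 2F1(-1/2, 1; 5/2; -1). Verdict (x = -1): the Kummer evaluation I3 applies (x = -1; c = 5/2 equals 1+a-b for upper {-1/2, 1}: listed pattern). Value: (9/2) * pi.

The tell: t_0 = 12 here, and factor the ratio over Q (C = 12, x = -1): negated roots = parameters.
Consecutive-term ratio: r(k) = (-1) * (k-1/2) (k+1) / [(k+5/2) (k+1)] - rational; roots negated = parameters, x = (-1), C = 12.


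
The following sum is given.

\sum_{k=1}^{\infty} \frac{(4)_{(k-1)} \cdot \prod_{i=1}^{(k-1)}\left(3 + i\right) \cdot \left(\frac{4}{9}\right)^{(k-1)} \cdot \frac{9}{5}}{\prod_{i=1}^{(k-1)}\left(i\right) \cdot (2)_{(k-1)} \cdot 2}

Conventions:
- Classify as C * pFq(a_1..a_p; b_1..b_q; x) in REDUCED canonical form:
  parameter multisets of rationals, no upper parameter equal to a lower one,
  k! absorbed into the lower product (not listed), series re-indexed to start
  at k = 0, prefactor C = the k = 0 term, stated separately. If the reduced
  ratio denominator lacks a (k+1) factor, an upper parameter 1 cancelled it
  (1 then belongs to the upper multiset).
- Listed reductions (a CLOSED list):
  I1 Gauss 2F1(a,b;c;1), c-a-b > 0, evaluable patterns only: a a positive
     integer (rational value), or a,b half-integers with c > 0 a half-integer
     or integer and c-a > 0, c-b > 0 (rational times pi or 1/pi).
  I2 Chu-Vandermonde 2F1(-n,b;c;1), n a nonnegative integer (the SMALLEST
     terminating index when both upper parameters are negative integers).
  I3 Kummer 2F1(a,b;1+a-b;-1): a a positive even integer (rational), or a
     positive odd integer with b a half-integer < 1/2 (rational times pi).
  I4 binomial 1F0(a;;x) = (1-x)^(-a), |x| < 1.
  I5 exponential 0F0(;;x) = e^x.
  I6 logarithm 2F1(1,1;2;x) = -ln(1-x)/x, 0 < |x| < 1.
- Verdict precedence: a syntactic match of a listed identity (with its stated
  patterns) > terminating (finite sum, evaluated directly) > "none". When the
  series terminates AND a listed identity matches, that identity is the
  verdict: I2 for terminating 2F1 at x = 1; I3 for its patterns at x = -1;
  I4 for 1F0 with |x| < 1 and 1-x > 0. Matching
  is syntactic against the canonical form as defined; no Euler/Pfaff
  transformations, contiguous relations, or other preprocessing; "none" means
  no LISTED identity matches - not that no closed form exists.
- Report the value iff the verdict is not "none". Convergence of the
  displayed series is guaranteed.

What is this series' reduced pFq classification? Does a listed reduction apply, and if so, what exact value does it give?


The series (x = \frac{4}{9}) is 2F1: upper {4, 4}, lower {2}, prefactor \frac{9}{10}. Verdict: none - at argument \frac{4}{9} the multisets {4, 4} ; {2} match no listed identity.

Key observation: t_0 = \frac{9}{10} here, and the product of the first k integers (prefactor 9/10) is k!.
Adjacent-term ratio: r(k) = \frac{4}{9} * (k+4) (k+4) / [(k+2) (k+1)] - rational; roots negated = parameters, x = \frac{4}{9}, C = \frac{9}{10}.


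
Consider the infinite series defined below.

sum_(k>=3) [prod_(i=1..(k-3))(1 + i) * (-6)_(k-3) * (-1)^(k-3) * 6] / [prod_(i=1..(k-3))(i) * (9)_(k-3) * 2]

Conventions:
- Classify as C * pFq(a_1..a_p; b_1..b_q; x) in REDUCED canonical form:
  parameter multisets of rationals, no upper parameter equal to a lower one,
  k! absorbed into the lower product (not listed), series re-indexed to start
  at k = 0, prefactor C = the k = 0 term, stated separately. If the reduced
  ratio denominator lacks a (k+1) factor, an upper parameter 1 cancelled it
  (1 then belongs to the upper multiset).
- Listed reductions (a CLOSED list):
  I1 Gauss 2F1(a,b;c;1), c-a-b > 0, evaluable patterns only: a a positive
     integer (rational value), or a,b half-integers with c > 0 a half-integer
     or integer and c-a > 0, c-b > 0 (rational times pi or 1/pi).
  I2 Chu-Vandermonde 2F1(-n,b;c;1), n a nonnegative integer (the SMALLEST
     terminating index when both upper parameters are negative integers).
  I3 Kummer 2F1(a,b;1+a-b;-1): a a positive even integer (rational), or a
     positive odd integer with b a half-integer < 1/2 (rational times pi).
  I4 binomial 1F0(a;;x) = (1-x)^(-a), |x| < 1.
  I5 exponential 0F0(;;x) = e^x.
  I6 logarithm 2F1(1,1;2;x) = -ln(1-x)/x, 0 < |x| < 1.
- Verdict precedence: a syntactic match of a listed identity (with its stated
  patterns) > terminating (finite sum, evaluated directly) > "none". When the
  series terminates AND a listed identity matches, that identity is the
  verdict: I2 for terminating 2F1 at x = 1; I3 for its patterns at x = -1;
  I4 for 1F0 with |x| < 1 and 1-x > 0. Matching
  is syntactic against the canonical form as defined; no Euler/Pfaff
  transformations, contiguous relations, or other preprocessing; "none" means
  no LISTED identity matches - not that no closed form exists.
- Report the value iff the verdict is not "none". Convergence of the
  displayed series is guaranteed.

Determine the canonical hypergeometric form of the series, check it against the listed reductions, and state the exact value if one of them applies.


At argument -1: a 2F1 with upper {-6, 2}, lower {9}, scaled by C = 3. Verdict (x = -1): Kummer (I3) applies (x = -1; c = 9 equals 1+a-b for upper {-6, 2}: listed pattern). Its exact value is 12.

The tell: t_0 = 3 here, and the constant factors (C = 3, x = -1) combine into one prefactor.
Consecutive-term ratio: r(k) = (-1) * (k-6) (k+2) / [(k+9) (k+1)] - rational in k. x = (-1); t_0 = 3; negate the roots.


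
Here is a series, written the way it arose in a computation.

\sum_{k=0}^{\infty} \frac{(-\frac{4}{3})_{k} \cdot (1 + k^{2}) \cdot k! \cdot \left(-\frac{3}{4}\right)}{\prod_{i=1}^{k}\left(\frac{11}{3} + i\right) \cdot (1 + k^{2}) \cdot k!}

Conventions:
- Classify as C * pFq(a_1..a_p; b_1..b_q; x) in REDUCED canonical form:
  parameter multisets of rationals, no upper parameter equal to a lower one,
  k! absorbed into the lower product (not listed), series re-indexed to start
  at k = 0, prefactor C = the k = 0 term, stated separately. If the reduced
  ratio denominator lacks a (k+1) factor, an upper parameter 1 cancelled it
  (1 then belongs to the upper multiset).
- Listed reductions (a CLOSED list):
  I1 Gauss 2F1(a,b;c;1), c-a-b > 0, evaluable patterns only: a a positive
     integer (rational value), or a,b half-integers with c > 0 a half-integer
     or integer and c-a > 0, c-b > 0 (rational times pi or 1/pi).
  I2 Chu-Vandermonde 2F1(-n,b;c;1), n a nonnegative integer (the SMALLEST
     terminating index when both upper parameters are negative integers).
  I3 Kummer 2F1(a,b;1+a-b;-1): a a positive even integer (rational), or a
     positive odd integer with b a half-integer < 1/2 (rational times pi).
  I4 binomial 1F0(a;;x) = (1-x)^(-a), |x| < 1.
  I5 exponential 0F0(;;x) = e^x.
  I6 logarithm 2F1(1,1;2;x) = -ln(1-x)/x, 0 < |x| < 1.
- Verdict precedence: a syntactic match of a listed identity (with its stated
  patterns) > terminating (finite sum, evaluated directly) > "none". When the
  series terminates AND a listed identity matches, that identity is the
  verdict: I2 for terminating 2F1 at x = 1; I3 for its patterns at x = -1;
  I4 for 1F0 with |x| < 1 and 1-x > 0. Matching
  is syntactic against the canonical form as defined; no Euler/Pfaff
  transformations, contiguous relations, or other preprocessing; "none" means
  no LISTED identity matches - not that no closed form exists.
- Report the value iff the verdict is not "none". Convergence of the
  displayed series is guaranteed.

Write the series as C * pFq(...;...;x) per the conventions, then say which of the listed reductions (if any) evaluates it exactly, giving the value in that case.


The series (x = 1) is 2F1: upper {-\frac{4}{3}, 1}, lower {\frac{14}{3}}, prefactor -\frac{3}{4}. Verdict (x = 1): Gauss (I1, integer-parameter pattern) applies (x = 1: the Gamma ratio telescopes since c-a-b = 5 > 0 and a = 1 in Z>0). Value: -\frac{11}{20}.

Structural cue: with t_0 = -\frac{3}{4}, striking the common factor k^2 + 1 reduces the term (C = -3/4, x = 1).
Consecutive-term ratio: r(k) = 1 * (k-\frac{4}{3}) (k+1) / [(k+\frac{14}{3}) (k+1)] - rational in k. x = 1; t_0 = -\frac{3}{4}; negate the roots.


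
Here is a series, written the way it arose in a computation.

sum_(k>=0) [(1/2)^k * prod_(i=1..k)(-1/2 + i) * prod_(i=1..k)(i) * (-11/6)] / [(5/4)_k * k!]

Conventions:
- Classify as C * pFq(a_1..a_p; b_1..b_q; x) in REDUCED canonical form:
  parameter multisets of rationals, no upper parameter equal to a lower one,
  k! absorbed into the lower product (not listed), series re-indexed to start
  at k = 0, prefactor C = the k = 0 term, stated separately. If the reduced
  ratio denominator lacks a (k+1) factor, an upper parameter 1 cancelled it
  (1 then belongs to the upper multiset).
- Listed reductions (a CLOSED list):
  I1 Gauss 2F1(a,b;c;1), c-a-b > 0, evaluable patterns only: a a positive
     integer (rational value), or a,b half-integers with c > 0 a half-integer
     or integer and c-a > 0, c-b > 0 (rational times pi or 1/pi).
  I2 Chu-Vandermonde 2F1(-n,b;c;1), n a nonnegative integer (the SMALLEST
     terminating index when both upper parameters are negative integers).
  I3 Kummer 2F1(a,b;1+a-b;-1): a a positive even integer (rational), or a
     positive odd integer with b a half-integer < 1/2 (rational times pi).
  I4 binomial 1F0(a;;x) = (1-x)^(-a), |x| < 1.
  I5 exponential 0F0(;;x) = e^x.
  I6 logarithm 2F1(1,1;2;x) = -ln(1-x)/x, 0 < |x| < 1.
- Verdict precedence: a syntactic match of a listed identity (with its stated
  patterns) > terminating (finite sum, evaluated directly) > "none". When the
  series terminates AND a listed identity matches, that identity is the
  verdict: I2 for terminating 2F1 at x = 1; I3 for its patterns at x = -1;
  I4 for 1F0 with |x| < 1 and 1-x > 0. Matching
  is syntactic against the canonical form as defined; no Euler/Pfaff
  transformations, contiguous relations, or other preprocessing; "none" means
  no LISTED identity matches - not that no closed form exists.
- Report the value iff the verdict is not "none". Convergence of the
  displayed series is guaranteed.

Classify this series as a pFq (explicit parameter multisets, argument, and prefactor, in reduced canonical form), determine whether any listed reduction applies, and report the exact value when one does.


The tell: with t_0 = -11/6, the running product (C = -11/6) telescopes to a rising factorial.
Step ratio: r(k) = (1/2) * (k+1/2) (k+1) / [(k+5/4) (k+1)] - rational; roots negated = parameters, x = (1/2), C = -11/6.

Canonical form: C = -11/6 times 2F1 with upper {1/2, 1}, lower {5/4}, x = 1/2. Verdict: none here - no I1-I6 shape fits x = 1/2 with lower {5/4}.


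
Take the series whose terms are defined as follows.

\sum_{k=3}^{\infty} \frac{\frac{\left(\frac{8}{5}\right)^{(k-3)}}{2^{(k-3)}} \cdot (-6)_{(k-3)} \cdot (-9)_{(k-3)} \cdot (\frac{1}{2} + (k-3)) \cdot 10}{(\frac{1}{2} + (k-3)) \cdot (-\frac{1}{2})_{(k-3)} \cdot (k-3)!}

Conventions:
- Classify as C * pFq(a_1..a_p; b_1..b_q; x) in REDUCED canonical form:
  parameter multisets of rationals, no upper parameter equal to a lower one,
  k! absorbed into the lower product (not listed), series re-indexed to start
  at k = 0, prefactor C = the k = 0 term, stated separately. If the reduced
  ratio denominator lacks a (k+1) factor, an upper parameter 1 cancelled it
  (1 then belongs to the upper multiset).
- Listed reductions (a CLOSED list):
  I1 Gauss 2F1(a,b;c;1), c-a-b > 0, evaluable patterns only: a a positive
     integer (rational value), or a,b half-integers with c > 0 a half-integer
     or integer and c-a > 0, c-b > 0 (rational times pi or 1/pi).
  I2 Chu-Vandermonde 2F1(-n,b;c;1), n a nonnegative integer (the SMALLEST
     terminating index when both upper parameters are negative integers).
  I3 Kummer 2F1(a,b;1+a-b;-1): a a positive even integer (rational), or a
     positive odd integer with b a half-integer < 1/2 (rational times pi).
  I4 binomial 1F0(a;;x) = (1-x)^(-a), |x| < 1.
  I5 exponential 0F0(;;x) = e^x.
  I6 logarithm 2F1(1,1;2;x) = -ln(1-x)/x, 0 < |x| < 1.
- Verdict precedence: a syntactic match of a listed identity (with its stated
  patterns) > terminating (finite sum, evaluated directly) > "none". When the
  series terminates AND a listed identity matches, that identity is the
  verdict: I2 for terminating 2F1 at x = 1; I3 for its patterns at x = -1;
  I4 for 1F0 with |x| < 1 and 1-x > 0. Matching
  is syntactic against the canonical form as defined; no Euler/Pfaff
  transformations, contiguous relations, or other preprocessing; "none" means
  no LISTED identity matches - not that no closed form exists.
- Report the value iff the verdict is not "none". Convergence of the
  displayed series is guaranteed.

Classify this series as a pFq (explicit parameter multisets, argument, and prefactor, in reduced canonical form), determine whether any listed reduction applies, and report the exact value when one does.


Key observation: from the first term 10: the two k-th powers (C = 10, x = 4/5) combine into one argument.
Term ratio: r(k) = \frac{4}{5} * (k-9) (k-6) / [(k-\frac{1}{2}) (k+1)] - rational in k. x = \frac{4}{5}; t_0 = 10; negate the roots.

Prefactor 10, argument \frac{4}{5}: 2F1 with upper {-9, -6} over lower {-\frac{1}{2}}. Verdict: terminating (-6 upstairs). 7 nonzero terms in all; added directly. Sum: -\frac{1455133902}{3125}.


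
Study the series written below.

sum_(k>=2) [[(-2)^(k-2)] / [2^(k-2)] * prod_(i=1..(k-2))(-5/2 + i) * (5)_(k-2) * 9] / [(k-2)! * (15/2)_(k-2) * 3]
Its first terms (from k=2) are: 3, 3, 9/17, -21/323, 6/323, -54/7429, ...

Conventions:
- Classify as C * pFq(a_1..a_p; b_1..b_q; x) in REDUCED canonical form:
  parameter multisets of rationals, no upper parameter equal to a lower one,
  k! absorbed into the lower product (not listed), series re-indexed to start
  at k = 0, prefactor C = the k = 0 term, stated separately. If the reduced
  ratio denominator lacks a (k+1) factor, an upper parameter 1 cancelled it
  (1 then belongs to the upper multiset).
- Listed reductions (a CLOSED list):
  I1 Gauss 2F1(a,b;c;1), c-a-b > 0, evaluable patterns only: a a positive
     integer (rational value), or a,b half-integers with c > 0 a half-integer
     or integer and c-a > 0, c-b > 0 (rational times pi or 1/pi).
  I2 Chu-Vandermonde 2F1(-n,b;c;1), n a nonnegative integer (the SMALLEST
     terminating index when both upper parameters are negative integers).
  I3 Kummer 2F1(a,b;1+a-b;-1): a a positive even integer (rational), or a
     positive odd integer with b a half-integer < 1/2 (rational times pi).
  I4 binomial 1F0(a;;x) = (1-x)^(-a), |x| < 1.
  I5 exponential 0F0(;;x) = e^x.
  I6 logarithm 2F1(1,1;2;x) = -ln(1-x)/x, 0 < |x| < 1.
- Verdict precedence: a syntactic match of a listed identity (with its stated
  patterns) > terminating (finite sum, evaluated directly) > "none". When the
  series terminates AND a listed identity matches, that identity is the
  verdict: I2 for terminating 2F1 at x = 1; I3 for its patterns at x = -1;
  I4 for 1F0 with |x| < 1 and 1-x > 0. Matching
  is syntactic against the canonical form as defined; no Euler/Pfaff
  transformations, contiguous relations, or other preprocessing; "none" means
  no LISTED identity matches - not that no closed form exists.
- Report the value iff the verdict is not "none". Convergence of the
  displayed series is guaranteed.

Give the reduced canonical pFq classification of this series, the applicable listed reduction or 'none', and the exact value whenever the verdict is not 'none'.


Reduced: x = -1, 2F1, upper = {-3/2, 5}, lower = {15/2}, C = 3. Verdict: the Kummer evaluation I3 applies (x = -1; c = 15/2 equals 1+a-b for upper {-3/2, 5}: listed pattern). Hence: (135135/65536) * pi.

First insight: from the first term 3: the constant factors (C = 3) combine into one prefactor.
Adjacent-term ratio: r(k) = (-1) * (k-3/2) (k+5) / [(k+15/2) (k+1)] - poly over poly, x = (-1) from leading terms; C = 3 at k = 0.


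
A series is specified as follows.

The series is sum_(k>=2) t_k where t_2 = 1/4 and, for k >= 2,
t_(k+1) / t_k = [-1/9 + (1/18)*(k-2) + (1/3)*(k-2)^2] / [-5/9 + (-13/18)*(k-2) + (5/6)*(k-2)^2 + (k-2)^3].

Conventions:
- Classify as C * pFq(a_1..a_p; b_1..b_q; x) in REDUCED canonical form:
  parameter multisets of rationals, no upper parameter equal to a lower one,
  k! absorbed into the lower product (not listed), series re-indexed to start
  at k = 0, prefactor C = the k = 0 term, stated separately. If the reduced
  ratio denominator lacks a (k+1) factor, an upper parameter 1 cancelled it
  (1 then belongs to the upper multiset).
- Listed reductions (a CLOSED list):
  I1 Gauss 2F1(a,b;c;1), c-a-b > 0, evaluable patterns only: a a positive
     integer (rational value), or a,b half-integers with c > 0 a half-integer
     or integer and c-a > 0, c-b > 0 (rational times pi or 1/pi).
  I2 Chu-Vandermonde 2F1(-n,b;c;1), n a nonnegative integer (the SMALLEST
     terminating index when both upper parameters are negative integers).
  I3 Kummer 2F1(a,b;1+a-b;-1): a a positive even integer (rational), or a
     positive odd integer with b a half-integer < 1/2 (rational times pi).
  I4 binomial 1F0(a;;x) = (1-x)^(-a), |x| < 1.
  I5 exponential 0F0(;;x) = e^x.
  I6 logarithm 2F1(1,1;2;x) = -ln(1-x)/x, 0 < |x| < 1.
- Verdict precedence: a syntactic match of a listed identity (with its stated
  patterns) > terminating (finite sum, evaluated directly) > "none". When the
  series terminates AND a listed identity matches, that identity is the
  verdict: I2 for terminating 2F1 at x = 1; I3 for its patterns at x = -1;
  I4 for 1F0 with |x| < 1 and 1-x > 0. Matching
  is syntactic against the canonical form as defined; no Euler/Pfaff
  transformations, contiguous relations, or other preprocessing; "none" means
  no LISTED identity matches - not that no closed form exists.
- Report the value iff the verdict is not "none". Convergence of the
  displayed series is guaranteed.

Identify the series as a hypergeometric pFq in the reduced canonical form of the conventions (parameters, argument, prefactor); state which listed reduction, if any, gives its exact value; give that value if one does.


x = 1/3 here; the reduced form reads 1F1, upper {-1/2}, lower {-5/6}, C = 1/4. Verdict: none. A 1F1 with upper {-1/2} fits none of I1-I6 at x = 1/3; the sum runs forever.

Key step: t_0 = 1/4 here, and the ratio is unreduced: k + 2/3 divides both sides (C = 1/4, x = 1/3).
Step ratio: r(k) = (1/3) * (k-1/2) / [(k-5/6) (k+1)] - poly over poly, x = (1/3) from leading terms; C = 1/4 at k = 0.


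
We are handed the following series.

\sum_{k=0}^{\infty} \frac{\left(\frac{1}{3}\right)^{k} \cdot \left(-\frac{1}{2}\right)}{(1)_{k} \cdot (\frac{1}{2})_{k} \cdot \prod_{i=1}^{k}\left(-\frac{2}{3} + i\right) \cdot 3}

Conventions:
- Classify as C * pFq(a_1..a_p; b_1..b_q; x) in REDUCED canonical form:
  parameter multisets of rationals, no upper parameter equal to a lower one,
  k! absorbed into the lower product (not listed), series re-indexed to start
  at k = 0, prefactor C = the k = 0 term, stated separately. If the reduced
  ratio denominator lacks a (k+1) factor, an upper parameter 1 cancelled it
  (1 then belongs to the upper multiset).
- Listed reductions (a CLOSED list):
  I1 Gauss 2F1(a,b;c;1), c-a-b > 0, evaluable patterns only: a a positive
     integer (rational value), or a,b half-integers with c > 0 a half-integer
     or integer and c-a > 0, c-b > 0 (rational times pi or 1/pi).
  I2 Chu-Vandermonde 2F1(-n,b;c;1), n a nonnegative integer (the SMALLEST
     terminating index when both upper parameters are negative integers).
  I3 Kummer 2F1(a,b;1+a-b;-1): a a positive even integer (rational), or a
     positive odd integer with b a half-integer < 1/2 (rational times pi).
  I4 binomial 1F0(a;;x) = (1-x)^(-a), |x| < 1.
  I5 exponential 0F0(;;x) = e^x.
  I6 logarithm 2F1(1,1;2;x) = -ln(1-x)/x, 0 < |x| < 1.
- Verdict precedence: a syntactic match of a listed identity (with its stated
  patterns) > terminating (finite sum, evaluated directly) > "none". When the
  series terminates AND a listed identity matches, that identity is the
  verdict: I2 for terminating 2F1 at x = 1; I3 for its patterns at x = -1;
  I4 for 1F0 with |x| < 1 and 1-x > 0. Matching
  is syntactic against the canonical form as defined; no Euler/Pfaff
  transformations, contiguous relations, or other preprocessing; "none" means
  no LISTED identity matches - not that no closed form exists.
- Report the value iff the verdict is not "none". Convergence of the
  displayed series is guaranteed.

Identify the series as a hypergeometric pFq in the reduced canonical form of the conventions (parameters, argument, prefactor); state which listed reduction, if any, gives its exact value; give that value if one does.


Key observation: from the first term -\frac{1}{6}: the lower running product (prefactor -1/6) is a rising factorial.
Ratio: r(k) = \frac{1}{3} * 1 / [(k+\frac{1}{3}) (k+\frac{1}{2}) (k+1)] ; factor over Q: parameters, x = \frac{1}{3}, and C = -\frac{1}{6}.

Reduced: x = \frac{1}{3}, 0F2, upper = {-}, lower = {\frac{1}{3}, \frac{1}{2}}, C = -\frac{1}{6}. Verdict: none - this 0F2 at x = \frac{1}{3} matches no listed pattern, and upper {-} holds no stopper.


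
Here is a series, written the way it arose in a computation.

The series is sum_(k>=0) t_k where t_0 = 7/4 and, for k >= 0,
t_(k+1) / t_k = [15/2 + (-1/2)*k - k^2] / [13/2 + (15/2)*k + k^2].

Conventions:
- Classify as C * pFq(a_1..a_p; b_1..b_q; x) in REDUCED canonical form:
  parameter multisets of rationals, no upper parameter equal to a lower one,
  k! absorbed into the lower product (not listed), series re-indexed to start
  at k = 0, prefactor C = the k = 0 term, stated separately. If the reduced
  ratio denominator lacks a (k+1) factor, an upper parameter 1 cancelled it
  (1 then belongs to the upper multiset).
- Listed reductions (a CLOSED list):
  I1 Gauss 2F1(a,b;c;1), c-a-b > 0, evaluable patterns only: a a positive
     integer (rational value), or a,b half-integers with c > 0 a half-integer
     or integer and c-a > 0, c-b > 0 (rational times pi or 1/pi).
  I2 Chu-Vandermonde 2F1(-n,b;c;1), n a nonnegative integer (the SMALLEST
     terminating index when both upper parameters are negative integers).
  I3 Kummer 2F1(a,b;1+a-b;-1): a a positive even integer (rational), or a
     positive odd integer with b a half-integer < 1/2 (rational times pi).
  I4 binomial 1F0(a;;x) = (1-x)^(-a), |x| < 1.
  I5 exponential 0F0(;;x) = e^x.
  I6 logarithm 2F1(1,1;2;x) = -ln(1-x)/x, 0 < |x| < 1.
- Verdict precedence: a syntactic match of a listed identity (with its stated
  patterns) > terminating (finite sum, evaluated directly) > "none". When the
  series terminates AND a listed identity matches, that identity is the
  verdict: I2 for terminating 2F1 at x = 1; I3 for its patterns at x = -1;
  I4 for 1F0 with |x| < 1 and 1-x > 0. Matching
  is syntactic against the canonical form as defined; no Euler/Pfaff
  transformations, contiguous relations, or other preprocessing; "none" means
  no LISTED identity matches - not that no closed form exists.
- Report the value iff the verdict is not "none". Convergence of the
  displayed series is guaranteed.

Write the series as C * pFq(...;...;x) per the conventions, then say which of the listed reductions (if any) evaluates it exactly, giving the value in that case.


First insight: t_0 being 7/4, roots of the ratio polynomials (prefactor 7/4) are the negated parameters.
Step ratio: r(k) = (-1) * (k-5/2) (k+3) / [(k+13/2) (k+1)] - poly over poly, x = (-1) from leading terms; C = 7/4 at k = 0.

The series (x = -1) is 2F1: upper {-5/2, 3}, lower {13/2}, prefactor 7/4. Verdict at x = -1: the Kummer evaluation I3 matches (x = -1; c = 13/2 equals 1+a-b for upper {-5/2, 3}: listed pattern). Sum: (24255/16384) * pi.


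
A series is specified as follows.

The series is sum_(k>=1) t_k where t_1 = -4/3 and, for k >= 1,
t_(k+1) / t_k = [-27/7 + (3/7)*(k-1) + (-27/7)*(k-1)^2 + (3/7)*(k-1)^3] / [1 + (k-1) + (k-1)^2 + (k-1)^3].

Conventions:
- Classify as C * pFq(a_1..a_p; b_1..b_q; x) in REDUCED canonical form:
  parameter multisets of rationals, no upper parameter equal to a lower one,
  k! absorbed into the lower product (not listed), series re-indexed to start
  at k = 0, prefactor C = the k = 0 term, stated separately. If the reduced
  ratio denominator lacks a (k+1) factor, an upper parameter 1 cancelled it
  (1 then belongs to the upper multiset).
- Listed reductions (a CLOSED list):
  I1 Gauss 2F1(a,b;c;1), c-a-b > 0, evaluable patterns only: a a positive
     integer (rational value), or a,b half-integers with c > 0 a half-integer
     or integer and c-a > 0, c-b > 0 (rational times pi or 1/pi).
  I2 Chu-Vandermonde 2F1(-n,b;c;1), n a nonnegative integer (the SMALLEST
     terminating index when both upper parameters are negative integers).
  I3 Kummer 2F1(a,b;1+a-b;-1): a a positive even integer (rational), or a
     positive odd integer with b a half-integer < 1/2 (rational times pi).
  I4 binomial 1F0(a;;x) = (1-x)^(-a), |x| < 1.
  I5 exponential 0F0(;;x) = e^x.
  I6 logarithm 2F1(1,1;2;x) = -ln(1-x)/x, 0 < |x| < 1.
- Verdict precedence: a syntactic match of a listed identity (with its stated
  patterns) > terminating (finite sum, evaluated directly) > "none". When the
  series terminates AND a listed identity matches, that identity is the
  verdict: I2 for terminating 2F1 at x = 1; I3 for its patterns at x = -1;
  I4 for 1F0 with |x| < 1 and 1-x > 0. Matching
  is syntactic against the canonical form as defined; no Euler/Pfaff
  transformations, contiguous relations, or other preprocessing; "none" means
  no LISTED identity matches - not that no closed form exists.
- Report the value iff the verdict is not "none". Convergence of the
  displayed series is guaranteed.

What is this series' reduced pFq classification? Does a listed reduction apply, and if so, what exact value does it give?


Structural cue: t_0 being -4/3, factor the ratio over Q (C = -4/3, x = 3/7): negated roots = parameters.
Consecutive-term ratio: r(k) = (3/7) * (k-9) / [(k+1)] - rational; roots negated = parameters, x = (3/7), C = -4/3.

x = 3/7 here; the reduced form reads 1F0, upper {-9}, lower {-}, C = -4/3. Verdict (x = 3/7): the binomial series (I4) applies (the 1F0 binomial series: exponent 9, x = 3/7). Exact value: -1048576/121060821.
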